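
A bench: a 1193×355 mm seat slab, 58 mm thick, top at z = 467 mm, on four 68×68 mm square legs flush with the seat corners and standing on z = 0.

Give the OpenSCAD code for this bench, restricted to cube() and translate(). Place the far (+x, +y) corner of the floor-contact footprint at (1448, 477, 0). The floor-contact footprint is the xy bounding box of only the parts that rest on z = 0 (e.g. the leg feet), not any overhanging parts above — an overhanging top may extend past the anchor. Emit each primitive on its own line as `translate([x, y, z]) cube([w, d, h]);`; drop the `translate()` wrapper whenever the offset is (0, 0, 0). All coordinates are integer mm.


translate([255, 122, 409]) cube([1193, 355, 58]);
translate([255, 122, 0]) cube([68, 68, 409]);
translate([255, 409, 0]) cube([68, 68, 409]);
translate([1380, 122, 0]) cube([68, 68, 409]);
translate([1380, 409, 0]) cube([68, 68, 409]);


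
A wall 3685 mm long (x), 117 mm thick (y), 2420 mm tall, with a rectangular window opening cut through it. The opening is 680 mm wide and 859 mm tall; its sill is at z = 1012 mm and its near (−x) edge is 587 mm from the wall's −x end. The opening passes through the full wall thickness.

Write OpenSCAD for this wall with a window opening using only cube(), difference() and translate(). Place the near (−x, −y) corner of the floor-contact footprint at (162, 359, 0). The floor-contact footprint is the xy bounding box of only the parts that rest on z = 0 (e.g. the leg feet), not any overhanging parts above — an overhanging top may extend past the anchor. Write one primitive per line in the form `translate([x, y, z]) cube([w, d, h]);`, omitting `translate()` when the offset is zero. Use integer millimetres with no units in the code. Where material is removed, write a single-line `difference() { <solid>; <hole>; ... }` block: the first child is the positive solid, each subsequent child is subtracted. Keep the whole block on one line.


difference() { translate([162, 359, 0]) cube([3685, 117, 2420]); translate([749, 359, 1012]) cube([680, 117, 859]); }


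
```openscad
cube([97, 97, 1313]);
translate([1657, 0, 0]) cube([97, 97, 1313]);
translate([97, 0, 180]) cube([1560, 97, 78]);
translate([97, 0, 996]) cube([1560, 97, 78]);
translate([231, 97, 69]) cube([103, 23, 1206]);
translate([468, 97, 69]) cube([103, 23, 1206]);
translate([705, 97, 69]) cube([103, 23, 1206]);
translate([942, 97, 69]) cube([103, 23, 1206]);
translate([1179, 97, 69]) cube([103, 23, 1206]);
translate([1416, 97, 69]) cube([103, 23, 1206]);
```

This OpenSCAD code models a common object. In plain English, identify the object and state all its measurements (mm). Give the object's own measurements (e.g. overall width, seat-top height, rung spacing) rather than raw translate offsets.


A fence section. Two 97×97 mm posts, 1313 mm tall, stand on the floor with a clear span of 1560 mm between their inner faces. Two horizontal rails of 97×78 mm section span the gap between the posts with their undersides at z = 180 mm and z = 996 mm, flush with the posts' −y face. 6 pickets, each 103 mm wide, 23 mm thick and 1206 mm tall, are fixed to the +y face of the rails with their bottoms at z = 69 mm, spaced across the span with a 134 mm gap after the −x post and between neighbouring pickets, with 138 mm left before the +x post.


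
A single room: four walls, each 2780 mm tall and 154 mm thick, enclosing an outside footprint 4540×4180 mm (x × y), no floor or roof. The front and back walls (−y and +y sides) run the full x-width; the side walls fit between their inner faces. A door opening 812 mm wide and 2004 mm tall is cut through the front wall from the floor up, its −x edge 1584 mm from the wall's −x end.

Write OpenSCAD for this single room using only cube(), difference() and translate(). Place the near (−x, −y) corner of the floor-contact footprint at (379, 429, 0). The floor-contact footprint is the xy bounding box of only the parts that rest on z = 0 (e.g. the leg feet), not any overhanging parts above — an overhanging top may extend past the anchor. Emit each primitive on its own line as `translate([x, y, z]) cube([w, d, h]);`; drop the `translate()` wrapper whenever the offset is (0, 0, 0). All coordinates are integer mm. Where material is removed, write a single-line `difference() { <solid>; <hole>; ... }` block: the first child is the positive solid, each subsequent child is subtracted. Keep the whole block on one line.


difference() { translate([379, 429, 0]) cube([4540, 154, 2780]); translate([1963, 429, 0]) cube([812, 154, 2004]); }
translate([379, 4455, 0]) cube([4540, 154, 2780]);
translate([379, 583, 0]) cube([154, 3872, 2780]);
translate([4765, 583, 0]) cube([154, 3872, 2780]);


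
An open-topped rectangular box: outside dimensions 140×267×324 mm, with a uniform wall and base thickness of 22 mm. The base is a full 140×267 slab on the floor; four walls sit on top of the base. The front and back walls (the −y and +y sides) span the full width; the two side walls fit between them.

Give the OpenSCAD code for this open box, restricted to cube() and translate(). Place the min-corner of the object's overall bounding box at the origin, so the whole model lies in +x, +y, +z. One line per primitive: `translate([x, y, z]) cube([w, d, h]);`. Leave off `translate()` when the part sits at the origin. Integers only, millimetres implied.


cube([140, 267, 22]);
translate([0, 0, 22]) cube([140, 22, 302]);
translate([0, 245, 22]) cube([140, 22, 302]);
translate([0, 22, 22]) cube([22, 223, 302]);
translate([118, 22, 22]) cube([22, 223, 302]);


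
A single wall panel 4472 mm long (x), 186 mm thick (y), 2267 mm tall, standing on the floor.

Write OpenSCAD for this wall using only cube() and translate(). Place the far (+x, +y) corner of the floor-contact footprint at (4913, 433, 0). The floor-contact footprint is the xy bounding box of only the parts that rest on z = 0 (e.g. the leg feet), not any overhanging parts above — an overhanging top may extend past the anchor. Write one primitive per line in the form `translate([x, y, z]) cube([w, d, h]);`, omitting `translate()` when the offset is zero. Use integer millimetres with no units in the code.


translate([441, 247, 0]) cube([4472, 186, 2267]);


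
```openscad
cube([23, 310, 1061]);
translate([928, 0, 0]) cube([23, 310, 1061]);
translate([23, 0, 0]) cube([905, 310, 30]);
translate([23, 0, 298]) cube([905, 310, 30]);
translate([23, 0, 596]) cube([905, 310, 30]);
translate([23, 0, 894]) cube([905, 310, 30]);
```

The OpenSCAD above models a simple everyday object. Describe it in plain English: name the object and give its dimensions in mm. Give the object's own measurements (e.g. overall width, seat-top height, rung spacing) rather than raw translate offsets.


An open bookshelf. Two side panels, each 23 mm thick, 310 mm deep and 1061 mm tall, stand 951 mm apart (outside-to-outside). Between them sit 4 shelves, each 30 mm thick and 310 mm deep, spanning the full gap between the sides. The bottom shelf rests on the floor (its underside at z = 0) and the clear gap between one shelf's top and the next shelf's underside is 268 mm.


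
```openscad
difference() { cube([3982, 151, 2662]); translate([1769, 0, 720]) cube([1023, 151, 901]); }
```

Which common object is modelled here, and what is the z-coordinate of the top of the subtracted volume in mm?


A wall with a window opening. The window head height is 1621 mm.

A wall with a rectangular opening subtracted — a window. Sill at z = 720, opening 901 mm tall, so the head is at 720 + 901 = 1621 mm.


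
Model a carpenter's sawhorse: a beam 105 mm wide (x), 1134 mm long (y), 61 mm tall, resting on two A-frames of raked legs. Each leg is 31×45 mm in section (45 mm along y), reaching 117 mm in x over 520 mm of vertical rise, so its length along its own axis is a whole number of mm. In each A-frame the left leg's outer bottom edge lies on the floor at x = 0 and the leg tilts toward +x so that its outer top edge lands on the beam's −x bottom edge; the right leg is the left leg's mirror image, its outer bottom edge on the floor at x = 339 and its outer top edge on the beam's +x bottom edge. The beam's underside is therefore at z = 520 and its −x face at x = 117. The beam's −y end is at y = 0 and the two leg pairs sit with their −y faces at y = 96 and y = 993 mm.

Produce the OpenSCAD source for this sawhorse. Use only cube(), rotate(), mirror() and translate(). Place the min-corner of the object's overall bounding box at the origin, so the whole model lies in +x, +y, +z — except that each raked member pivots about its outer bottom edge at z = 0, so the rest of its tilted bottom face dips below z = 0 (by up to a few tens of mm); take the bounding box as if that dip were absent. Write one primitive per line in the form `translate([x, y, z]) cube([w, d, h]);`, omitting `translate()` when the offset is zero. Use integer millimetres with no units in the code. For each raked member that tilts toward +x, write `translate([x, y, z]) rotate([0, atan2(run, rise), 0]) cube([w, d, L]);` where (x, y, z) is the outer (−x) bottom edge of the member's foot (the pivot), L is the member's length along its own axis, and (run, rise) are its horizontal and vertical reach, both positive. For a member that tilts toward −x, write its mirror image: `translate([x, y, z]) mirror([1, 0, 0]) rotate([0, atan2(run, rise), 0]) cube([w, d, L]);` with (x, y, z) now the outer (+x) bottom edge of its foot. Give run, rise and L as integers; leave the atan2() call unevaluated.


// leg length = √(117² + 520²) = 533
// right-leg outer foot x = 2·117 + 105 = 339
// beam min-corner = (117, 0, 520)
translate([117, 0, 520]) cube([105, 1134, 61]);
translate([0, 96, 0]) rotate([0, atan2(117, 520), 0]) cube([31, 45, 533]);
translate([339, 96, 0]) mirror([1, 0, 0]) rotate([0, atan2(117, 520), 0]) cube([31, 45, 533]);
translate([0, 993, 0]) rotate([0, atan2(117, 520), 0]) cube([31, 45, 533]);
translate([339, 993, 0]) mirror([1, 0, 0]) rotate([0, atan2(117, 520), 0]) cube([31, 45, 533]);


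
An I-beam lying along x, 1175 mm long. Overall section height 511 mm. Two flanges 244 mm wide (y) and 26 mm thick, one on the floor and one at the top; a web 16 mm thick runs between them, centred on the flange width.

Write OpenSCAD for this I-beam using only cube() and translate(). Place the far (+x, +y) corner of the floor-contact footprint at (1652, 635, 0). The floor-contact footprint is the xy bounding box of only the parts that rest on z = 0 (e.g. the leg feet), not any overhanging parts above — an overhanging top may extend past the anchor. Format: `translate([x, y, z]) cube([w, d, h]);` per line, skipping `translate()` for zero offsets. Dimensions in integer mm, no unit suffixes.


translate([477, 391, 0]) cube([1175, 244, 26]);
translate([477, 505, 26]) cube([1175, 16, 459]);
translate([477, 391, 485]) cube([1175, 244, 26]);


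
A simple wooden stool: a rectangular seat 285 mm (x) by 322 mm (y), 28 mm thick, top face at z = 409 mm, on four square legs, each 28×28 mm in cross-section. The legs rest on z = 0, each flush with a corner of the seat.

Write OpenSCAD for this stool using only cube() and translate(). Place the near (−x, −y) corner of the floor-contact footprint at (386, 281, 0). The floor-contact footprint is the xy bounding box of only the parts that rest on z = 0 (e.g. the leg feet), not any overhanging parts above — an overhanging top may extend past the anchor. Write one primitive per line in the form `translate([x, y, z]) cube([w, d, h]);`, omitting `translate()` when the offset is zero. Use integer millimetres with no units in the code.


translate([386, 281, 381]) cube([285, 322, 28]);
translate([386, 281, 0]) cube([28, 28, 381]);
translate([643, 281, 0]) cube([28, 28, 381]);
translate([386, 575, 0]) cube([28, 28, 381]);
translate([643, 575, 0]) cube([28, 28, 381]);


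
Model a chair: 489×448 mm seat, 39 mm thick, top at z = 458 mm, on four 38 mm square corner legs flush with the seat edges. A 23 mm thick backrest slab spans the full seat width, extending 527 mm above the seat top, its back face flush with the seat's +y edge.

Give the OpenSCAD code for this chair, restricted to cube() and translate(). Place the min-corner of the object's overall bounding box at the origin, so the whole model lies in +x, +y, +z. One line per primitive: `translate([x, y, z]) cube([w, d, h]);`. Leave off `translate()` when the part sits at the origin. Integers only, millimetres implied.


// leg_h = 458 - 39 = 419
translate([0, 0, 419]) cube([489, 448, 39]);
cube([38, 38, 419]);
translate([451, 0, 0]) cube([38, 38, 419]);
translate([0, 410, 0]) cube([38, 38, 419]);
translate([451, 410, 0]) cube([38, 38, 419]);
translate([0, 425, 458]) cube([489, 23, 527]);


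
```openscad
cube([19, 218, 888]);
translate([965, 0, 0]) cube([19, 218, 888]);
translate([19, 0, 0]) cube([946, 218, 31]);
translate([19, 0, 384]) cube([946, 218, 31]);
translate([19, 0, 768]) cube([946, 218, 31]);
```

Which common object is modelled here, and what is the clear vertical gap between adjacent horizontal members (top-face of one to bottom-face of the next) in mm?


A bookshelf. The clear shelf gap is 353 mm.

Two tall side panels with 3 horizontal boards between them — a bookshelf. The first two shelf undersides are at z = 0 and z = 384; with shelf thickness 31, the clear gap is 384 − 0 − 31 = 353 mm.


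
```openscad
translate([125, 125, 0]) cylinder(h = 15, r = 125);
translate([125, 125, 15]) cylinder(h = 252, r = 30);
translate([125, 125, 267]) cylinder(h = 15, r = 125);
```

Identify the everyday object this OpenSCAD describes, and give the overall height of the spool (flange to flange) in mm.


A spool. The overall height is 282 mm.

Three coaxial cylinders, large–small–large — a spool. Two 15 mm flanges and a 252 mm core give 15 + 252 + 15 = 282 mm.


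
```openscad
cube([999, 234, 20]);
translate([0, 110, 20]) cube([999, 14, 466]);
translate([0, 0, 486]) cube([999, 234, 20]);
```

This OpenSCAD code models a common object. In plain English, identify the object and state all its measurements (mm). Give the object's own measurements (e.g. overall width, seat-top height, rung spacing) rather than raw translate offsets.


An I-beam lying along x, 999 mm long. Overall section height 506 mm. Two flanges 234 mm wide (y) and 20 mm thick, one on the floor and one at the top; a web 14 mm thick runs between them, centred on the flange width.


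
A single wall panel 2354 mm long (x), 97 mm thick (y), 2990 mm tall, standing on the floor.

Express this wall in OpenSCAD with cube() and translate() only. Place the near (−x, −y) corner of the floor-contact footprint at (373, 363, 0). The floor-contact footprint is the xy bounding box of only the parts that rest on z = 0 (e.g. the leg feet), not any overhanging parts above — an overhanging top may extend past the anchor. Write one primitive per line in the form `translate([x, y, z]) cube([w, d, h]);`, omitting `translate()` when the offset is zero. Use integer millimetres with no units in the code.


translate([373, 363, 0]) cube([2354, 97, 2990]);


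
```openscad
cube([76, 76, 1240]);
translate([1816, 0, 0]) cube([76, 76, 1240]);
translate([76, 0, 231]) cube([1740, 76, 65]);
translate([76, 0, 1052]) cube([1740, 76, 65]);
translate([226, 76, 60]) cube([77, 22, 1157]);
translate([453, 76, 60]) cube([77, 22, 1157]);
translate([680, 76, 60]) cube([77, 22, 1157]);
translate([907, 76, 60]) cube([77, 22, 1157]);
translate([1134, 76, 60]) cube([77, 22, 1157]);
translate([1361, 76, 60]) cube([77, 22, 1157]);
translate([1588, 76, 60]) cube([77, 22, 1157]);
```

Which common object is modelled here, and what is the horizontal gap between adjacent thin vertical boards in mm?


A fence section. The picket gap is 150 mm.

Two posts, two rails, 7 pickets — a fence section. Span 1740 mm holds 7 pickets of 77 mm with 8 equal gaps: ⌊(1740 − 7·77) / 8⌋ = 150 mm.


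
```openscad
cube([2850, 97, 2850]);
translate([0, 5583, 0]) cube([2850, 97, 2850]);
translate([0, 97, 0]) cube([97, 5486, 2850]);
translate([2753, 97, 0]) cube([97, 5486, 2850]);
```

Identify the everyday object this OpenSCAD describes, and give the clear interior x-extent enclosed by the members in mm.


A house (or room) frame. The interior width is 2656 mm.

Four 2850 mm walls enclosing a rectangle with no floor or roof — a room or house frame. Outside width is 2850 mm and wall thickness is 97 mm, so the interior width is 2850 − 2 × 97 = 2656 mm.


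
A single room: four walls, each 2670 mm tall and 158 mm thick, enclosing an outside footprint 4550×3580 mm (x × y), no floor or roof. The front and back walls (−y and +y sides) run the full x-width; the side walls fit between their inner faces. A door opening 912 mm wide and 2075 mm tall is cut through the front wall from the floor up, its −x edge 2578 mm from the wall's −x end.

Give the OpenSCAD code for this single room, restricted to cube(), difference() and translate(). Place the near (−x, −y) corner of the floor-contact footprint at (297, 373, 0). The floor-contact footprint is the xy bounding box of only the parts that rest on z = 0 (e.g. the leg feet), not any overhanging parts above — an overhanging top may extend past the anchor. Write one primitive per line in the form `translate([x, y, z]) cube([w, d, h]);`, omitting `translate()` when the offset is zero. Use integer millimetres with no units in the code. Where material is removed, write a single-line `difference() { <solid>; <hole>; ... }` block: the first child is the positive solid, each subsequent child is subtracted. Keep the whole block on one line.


difference() { translate([297, 373, 0]) cube([4550, 158, 2670]); translate([2875, 373, 0]) cube([912, 158, 2075]); }
translate([297, 3795, 0]) cube([4550, 158, 2670]);
translate([297, 531, 0]) cube([158, 3264, 2670]);
translate([4689, 531, 0]) cube([158, 3264, 2670]);


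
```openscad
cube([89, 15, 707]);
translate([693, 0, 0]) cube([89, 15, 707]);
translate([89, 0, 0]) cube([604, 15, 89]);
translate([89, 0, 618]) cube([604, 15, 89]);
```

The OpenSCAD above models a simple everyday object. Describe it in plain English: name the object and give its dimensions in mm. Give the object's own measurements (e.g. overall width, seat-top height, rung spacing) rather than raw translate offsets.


A rectangular picture frame lying in the x–z plane (depth along y). The opening is 604 mm wide (x) by 529 mm tall (z), surrounded by a border 89 mm wide on all four sides. The frame is 15 mm deep and is made of two full-height vertical stiles with two horizontal rails fitted between them.


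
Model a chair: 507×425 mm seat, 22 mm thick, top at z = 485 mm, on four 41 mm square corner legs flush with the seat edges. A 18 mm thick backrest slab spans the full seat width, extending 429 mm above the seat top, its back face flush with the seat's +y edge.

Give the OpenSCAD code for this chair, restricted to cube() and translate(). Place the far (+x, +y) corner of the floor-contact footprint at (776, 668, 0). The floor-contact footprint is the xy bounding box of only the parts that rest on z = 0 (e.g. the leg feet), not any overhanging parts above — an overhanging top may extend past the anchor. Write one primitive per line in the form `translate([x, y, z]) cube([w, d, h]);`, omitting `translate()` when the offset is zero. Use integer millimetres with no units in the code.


translate([269, 243, 463]) cube([507, 425, 22]);
translate([269, 243, 0]) cube([41, 41, 463]);
translate([735, 243, 0]) cube([41, 41, 463]);
translate([269, 627, 0]) cube([41, 41, 463]);
translate([735, 627, 0]) cube([41, 41, 463]);
translate([269, 650, 485]) cube([507, 18, 429]);


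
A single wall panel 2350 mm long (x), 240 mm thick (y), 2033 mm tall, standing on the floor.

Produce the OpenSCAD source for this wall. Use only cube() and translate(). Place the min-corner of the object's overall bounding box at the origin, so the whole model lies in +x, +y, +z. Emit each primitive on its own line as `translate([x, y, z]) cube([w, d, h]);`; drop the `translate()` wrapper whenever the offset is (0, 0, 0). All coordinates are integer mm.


cube([2350, 240, 2033]);


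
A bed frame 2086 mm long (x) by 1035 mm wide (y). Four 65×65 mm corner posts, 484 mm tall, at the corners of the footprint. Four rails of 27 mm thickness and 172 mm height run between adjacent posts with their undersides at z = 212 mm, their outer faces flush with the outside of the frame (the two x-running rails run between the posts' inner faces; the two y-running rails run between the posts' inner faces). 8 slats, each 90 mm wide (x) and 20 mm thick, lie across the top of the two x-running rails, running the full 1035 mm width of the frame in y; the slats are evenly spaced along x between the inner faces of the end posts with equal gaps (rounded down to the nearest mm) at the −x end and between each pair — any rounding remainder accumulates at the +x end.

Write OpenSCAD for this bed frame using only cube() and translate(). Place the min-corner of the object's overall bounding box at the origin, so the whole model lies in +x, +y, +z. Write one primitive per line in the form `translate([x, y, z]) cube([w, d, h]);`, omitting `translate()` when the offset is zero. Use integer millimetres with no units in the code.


cube([65, 65, 484]);
translate([0, 970, 0]) cube([65, 65, 484]);
translate([2021, 0, 0]) cube([65, 65, 484]);
translate([2021, 970, 0]) cube([65, 65, 484]);
translate([65, 0, 212]) cube([1956, 27, 172]);
translate([65, 1008, 212]) cube([1956, 27, 172]);
translate([0, 65, 212]) cube([27, 905, 172]);
translate([2059, 65, 212]) cube([27, 905, 172]);
translate([202, 0, 384]) cube([90, 1035, 20]);
translate([429, 0, 384]) cube([90, 1035, 20]);
translate([656, 0, 384]) cube([90, 1035, 20]);
translate([883, 0, 384]) cube([90, 1035, 20]);
translate([1110, 0, 384]) cube([90, 1035, 20]);
translate([1337, 0, 384]) cube([90, 1035, 20]);
translate([1564, 0, 384]) cube([90, 1035, 20]);
translate([1791, 0, 384]) cube([90, 1035, 20]);


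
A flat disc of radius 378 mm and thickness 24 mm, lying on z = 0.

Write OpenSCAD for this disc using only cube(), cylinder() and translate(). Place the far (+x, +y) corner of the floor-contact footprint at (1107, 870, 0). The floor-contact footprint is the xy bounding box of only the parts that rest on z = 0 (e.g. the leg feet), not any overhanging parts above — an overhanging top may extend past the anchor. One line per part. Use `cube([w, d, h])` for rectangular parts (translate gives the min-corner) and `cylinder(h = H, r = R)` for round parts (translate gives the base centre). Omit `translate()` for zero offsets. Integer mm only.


translate([729, 492, 0]) cylinder(h = 24, r = 378);


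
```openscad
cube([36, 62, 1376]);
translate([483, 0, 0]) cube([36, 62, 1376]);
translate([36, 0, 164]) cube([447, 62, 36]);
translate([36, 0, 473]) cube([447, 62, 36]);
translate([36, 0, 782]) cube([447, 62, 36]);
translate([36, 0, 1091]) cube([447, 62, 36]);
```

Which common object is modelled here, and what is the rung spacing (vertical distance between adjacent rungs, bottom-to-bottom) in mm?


A ladder. The rung spacing is 309 mm.

Two tall 36×62 posts with 4 short bars between them — a ladder. Adjacent rungs sit at z = 164 and z = 473, so the spacing is 473 − 164 = 309 mm.


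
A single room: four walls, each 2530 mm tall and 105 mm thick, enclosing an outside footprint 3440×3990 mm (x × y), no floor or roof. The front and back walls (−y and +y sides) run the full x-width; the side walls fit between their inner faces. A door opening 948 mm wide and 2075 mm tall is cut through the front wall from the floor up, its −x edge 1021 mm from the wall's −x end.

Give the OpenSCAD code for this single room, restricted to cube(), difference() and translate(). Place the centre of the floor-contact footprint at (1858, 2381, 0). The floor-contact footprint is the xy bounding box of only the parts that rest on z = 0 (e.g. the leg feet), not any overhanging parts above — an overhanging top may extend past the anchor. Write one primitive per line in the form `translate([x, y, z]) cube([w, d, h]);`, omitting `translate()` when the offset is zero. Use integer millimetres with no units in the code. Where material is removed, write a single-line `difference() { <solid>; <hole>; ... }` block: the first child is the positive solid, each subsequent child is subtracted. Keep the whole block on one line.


difference() { translate([138, 386, 0]) cube([3440, 105, 2530]); translate([1159, 386, 0]) cube([948, 105, 2075]); }
translate([138, 4271, 0]) cube([3440, 105, 2530]);
translate([138, 491, 0]) cube([105, 3780, 2530]);
translate([3473, 491, 0]) cube([105, 3780, 2530]);


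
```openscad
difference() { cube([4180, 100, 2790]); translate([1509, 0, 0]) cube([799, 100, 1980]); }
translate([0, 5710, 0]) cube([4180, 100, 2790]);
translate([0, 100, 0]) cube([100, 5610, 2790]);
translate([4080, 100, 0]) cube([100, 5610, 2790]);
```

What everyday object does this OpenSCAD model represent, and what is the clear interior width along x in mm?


A single room. The interior width is 3980 mm.

Four walls enclosing a rectangle with a door in the front wall — a room. Outside width 4180 minus two 100 mm walls gives 3980 mm.


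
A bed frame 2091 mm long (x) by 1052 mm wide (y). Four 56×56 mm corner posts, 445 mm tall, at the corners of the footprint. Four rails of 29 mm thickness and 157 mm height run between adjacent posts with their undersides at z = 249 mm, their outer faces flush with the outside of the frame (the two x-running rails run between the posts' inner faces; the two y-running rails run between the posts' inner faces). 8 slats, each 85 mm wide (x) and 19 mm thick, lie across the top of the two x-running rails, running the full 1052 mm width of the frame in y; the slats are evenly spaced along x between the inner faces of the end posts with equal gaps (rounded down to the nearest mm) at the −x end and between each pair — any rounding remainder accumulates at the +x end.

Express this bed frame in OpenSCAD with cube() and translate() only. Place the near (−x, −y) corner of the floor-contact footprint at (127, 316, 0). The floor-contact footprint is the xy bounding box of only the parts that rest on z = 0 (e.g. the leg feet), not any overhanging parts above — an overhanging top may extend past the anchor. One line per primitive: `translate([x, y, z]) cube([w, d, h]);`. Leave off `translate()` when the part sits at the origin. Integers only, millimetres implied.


translate([127, 316, 0]) cube([56, 56, 445]);
translate([127, 1312, 0]) cube([56, 56, 445]);
translate([2162, 316, 0]) cube([56, 56, 445]);
translate([2162, 1312, 0]) cube([56, 56, 445]);
translate([183, 316, 249]) cube([1979, 29, 157]);
translate([183, 1339, 249]) cube([1979, 29, 157]);
translate([127, 372, 249]) cube([29, 940, 157]);
translate([2189, 372, 249]) cube([29, 940, 157]);
translate([327, 316, 406]) cube([85, 1052, 19]);
translate([556, 316, 406]) cube([85, 1052, 19]);
translate([785, 316, 406]) cube([85, 1052, 19]);
translate([1014, 316, 406]) cube([85, 1052, 19]);
translate([1243, 316, 406]) cube([85, 1052, 19]);
translate([1472, 316, 406]) cube([85, 1052, 19]);
translate([1701, 316, 406]) cube([85, 1052, 19]);
translate([1930, 316, 406]) cube([85, 1052, 19]);


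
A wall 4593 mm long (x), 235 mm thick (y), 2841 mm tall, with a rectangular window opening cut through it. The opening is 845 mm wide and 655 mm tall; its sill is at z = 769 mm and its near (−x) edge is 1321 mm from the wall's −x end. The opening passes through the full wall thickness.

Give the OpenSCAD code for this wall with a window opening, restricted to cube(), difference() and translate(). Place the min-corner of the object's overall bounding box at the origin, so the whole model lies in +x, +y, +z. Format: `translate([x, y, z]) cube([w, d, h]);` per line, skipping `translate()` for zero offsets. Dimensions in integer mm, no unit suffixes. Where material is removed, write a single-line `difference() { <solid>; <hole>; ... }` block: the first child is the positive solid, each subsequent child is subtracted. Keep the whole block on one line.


difference() { cube([4593, 235, 2841]); translate([1321, 0, 769]) cube([845, 235, 655]); }


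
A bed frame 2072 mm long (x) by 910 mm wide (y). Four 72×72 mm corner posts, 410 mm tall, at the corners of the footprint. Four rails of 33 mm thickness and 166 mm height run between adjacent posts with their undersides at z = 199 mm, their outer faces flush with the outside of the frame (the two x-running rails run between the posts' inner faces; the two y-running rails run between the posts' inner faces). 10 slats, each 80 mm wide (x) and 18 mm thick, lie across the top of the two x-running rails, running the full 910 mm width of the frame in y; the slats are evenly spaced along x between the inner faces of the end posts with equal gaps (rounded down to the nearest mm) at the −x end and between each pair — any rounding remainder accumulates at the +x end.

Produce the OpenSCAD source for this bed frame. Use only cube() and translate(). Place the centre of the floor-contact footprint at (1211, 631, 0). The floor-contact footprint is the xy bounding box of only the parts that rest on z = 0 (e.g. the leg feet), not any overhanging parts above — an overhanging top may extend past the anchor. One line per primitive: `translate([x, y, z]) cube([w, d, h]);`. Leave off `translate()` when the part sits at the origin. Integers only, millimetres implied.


translate([175, 176, 0]) cube([72, 72, 410]);
translate([175, 1014, 0]) cube([72, 72, 410]);
translate([2175, 176, 0]) cube([72, 72, 410]);
translate([2175, 1014, 0]) cube([72, 72, 410]);
translate([247, 176, 199]) cube([1928, 33, 166]);
translate([247, 1053, 199]) cube([1928, 33, 166]);
translate([175, 248, 199]) cube([33, 766, 166]);
translate([2214, 248, 199]) cube([33, 766, 166]);
translate([349, 176, 365]) cube([80, 910, 18]);
translate([531, 176, 365]) cube([80, 910, 18]);
translate([713, 176, 365]) cube([80, 910, 18]);
translate([895, 176, 365]) cube([80, 910, 18]);
translate([1077, 176, 365]) cube([80, 910, 18]);
translate([1259, 176, 365]) cube([80, 910, 18]);
translate([1441, 176, 365]) cube([80, 910, 18]);
translate([1623, 176, 365]) cube([80, 910, 18]);
translate([1805, 176, 365]) cube([80, 910, 18]);
translate([1987, 176, 365]) cube([80, 910, 18]);


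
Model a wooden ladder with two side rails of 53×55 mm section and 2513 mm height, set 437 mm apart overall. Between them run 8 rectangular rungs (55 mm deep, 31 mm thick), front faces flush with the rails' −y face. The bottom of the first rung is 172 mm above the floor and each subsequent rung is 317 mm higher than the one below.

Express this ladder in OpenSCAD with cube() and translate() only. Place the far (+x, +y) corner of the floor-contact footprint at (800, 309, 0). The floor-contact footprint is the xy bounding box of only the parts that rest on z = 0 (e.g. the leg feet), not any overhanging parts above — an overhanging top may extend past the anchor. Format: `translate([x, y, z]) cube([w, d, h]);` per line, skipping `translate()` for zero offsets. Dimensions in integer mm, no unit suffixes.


// rung span = 437 - 2*53 = 331
// rung[k] z = 172 + k*317
translate([363, 254, 0]) cube([53, 55, 2513]);
translate([747, 254, 0]) cube([53, 55, 2513]);
translate([416, 254, 172]) cube([331, 55, 31]);
translate([416, 254, 489]) cube([331, 55, 31]);
translate([416, 254, 806]) cube([331, 55, 31]);
translate([416, 254, 1123]) cube([331, 55, 31]);
translate([416, 254, 1440]) cube([331, 55, 31]);
translate([416, 254, 1757]) cube([331, 55, 31]);
translate([416, 254, 2074]) cube([331, 55, 31]);
translate([416, 254, 2391]) cube([331, 55, 31]);


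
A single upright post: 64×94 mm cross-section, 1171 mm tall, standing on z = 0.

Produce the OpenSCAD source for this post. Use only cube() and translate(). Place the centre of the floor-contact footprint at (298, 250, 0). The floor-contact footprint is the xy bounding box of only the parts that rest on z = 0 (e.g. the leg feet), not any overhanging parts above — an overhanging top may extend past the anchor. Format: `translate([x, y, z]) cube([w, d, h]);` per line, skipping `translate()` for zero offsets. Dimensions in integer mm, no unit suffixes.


translate([266, 203, 0]) cube([64, 94, 1171]);


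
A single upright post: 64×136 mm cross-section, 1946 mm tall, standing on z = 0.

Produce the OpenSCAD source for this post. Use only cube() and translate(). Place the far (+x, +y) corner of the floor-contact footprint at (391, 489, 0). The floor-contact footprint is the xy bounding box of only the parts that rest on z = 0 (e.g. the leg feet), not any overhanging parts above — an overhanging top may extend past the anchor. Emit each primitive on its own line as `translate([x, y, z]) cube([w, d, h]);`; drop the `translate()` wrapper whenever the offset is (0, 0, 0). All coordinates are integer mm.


translate([327, 353, 0]) cube([64, 136, 1946]);


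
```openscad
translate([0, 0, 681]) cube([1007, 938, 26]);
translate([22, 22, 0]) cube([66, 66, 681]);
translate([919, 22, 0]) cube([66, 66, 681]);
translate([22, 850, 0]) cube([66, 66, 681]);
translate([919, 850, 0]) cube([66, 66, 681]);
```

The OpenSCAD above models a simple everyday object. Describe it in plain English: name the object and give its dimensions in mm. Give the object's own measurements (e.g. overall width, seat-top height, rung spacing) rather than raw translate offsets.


A table: top 1007 mm (x) × 938 mm (y), 26 mm thick, upper face at z = 707 mm, on four 66×66 mm square legs, each inset 22 mm from the nearest pair of top edges from z = 0 to the bottom of the top.


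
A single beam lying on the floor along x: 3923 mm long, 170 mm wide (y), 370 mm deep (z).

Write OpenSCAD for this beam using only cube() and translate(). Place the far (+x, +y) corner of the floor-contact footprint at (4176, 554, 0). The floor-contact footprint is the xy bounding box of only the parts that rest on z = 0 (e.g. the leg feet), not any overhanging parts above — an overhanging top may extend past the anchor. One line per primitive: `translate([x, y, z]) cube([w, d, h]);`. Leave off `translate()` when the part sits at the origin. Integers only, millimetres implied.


translate([253, 384, 0]) cube([3923, 170, 370]);


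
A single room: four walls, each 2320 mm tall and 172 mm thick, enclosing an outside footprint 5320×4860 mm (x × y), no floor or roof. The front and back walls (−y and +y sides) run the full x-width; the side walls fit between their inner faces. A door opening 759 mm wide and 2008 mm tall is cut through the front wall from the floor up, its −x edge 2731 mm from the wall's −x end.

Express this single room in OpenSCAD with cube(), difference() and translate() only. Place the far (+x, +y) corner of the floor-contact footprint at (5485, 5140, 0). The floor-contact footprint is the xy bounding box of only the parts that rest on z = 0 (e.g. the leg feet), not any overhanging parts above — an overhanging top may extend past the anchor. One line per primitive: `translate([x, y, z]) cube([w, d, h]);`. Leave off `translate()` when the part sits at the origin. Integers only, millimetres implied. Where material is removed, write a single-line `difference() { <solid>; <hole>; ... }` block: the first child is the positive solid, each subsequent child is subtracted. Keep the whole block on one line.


difference() { translate([165, 280, 0]) cube([5320, 172, 2320]); translate([2896, 280, 0]) cube([759, 172, 2008]); }
translate([165, 4968, 0]) cube([5320, 172, 2320]);
translate([165, 452, 0]) cube([172, 4516, 2320]);
translate([5313, 452, 0]) cube([172, 4516, 2320]);


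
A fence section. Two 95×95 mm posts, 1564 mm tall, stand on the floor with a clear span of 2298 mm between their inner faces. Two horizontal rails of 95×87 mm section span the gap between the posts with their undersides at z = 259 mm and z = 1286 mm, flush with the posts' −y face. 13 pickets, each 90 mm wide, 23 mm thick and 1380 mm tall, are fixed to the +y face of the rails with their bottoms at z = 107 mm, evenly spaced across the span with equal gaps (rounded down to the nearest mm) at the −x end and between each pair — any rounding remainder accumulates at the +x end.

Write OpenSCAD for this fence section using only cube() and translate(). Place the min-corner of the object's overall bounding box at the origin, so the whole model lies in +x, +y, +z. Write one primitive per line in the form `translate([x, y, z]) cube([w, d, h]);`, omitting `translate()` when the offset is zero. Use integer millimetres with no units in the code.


cube([95, 95, 1564]);
translate([2393, 0, 0]) cube([95, 95, 1564]);
translate([95, 0, 259]) cube([2298, 95, 87]);
translate([95, 0, 1286]) cube([2298, 95, 87]);
translate([175, 95, 107]) cube([90, 23, 1380]);
translate([345, 95, 107]) cube([90, 23, 1380]);
translate([515, 95, 107]) cube([90, 23, 1380]);
translate([685, 95, 107]) cube([90, 23, 1380]);
translate([855, 95, 107]) cube([90, 23, 1380]);
translate([1025, 95, 107]) cube([90, 23, 1380]);
translate([1195, 95, 107]) cube([90, 23, 1380]);
translate([1365, 95, 107]) cube([90, 23, 1380]);
translate([1535, 95, 107]) cube([90, 23, 1380]);
translate([1705, 95, 107]) cube([90, 23, 1380]);
translate([1875, 95, 107]) cube([90, 23, 1380]);
translate([2045, 95, 107]) cube([90, 23, 1380]);
translate([2215, 95, 107]) cube([90, 23, 1380]);


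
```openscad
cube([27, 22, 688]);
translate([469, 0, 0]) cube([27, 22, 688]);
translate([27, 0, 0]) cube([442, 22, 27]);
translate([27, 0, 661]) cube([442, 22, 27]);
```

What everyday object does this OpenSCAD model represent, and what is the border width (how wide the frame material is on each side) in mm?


A picture frame. The border width is 27 mm.

Four thin pieces enclosing a rectangular opening — a picture frame. The two full-height stiles are 688 mm tall; the top rail sits at z = 661 and is 27 mm tall, so the border above the opening is 688 − 661 = 27 mm, matching the stile x-width.


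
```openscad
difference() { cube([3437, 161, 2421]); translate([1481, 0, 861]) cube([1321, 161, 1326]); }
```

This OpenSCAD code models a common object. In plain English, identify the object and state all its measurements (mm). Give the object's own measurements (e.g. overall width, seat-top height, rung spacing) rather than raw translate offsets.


A wall 3437 mm long (x), 161 mm thick (y), 2421 mm tall, with a rectangular window opening cut through it. The opening is 1321 mm wide and 1326 mm tall; its sill is at z = 861 mm and its near (−x) edge is 1481 mm from the wall's −x end. The opening passes through the full wall thickness.


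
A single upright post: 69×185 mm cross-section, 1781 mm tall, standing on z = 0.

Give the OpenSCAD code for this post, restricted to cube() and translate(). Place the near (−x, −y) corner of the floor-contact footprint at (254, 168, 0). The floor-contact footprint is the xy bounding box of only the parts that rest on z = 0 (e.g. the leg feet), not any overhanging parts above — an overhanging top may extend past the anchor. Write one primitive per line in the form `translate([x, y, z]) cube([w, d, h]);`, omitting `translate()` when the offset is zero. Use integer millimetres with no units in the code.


translate([254, 168, 0]) cube([69, 185, 1781]);


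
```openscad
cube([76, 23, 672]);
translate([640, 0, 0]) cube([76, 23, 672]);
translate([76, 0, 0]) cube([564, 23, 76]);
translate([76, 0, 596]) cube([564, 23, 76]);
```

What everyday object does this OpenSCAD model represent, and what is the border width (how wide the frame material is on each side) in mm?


A picture frame. The border width is 76 mm.

Four thin pieces enclosing a rectangular opening — a picture frame. The two full-height stiles are 672 mm tall; the top rail sits at z = 596 and is 76 mm tall, so the border above the opening is 672 − 596 = 76 mm, matching the stile x-width.


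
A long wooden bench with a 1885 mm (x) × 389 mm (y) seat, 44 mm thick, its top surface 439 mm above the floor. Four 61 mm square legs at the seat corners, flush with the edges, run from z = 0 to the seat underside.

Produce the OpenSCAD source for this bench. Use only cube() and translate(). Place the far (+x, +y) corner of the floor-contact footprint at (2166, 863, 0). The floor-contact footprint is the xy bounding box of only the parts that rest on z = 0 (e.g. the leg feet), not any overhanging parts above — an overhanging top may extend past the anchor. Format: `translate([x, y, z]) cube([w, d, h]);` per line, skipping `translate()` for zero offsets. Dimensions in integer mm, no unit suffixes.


translate([281, 474, 395]) cube([1885, 389, 44]);
translate([281, 474, 0]) cube([61, 61, 395]);
translate([281, 802, 0]) cube([61, 61, 395]);
translate([2105, 474, 0]) cube([61, 61, 395]);
translate([2105, 802, 0]) cube([61, 61, 395]);
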